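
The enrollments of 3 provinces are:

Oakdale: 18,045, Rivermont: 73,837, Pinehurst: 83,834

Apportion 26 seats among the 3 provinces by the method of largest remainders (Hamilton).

Oakdale 3; Rivermont 11; Pinehurst 12

Standard divisor: 175716 ÷ 26 ≈ 6758.308.
Standard quotas: Oakdale 2.6700, Rivermont 10.9254, Pinehurst 12.4046.
Lower quotas: Oakdale 2, Rivermont 10, Pinehurst 12 (sum 24, leaving 2 seats).
Remainders in descending order: Rivermont 0.9254, Oakdale 0.6700, Pinehurst 0.4046.
The surplus seats go to Rivermont, Oakdale.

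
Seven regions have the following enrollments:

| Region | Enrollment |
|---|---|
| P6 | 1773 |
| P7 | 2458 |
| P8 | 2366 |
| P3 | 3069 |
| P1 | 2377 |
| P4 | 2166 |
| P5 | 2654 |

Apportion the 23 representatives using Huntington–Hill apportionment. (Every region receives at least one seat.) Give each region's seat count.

P6=3, P7=3, P8=3, P3=4, P1=3, P4=3, P5=4

With divisor 717: modified quotas P6 2.473, P7 3.428, P8 3.300, P3 4.280, P1 3.315, P4 3.021, P5 3.702.
Geometric-mean thresholds: P6 √(2·3)=2.449, P7 √(3·4)=3.464, P8 √(3·4)=3.464, P3 √(4·5)=4.472, P1 √(3·4)=3.464, P4 √(3·4)=3.464, P5 √(3·4)=3.464.
Each quota rounded against its threshold gives P6 3, P7 3, P8 3, P3 4, P1 3, P4 3, P5 4 (total 23).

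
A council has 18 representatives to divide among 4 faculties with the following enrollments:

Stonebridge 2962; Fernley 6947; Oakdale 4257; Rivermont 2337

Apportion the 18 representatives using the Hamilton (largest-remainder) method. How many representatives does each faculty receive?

Stonebridge 3; Fernley 8; Oakdale 5; Rivermont 2

Standard divisor: 16503 ÷ 18 ≈ 916.833.
Standard quotas: Stonebridge 3.2307, Fernley 7.5772, Oakdale 4.6432, Rivermont 2.5490.
Lower quotas: Stonebridge 3, Fernley 7, Oakdale 4, Rivermont 2 (sum 16, leaving 2 seats).
Remainders in descending order: Oakdale 0.6432, Fernley 0.5772, Rivermont 0.5490, Stonebridge 0.2307.
The surplus seats go to Oakdale, Fernley.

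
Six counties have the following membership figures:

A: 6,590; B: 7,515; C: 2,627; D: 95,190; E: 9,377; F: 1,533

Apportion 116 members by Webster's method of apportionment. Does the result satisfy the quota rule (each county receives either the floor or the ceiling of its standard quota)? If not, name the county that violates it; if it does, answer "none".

D

Standard quotas: A 6.223, B 7.097, C 2.481, D 89.895, E 8.855, F 1.448.
Webster allocation: A 6, B 7, C 2, D 91, E 9, F 1.
D has quota 89.895 (lower 89, upper 90) but receives 91 — outside the quota interval.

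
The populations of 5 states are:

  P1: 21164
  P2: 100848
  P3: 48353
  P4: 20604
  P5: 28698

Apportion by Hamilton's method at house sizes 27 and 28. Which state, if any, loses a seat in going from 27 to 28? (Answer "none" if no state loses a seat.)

At 27 seats: P1 3, P2 12, P3 6, P4 3, P5 3.
At 28 seats: P1 3, P2 13, P3 6, P4 2, P5 4.
P4 drops from 3 to 2.

P4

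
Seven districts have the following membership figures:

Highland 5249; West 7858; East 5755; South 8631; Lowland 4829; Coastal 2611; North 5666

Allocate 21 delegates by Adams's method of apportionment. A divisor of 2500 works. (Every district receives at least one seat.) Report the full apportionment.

With modified divisor 2500: modified quotas Highland 2.100, West 3.143, East 2.302, South 3.452, Lowland 1.932, Coastal 1.044, North 2.266.
Rounding up: Highland 3, West 4, East 3, South 4, Lowland 2, Coastal 2, North 3 (total 21).

Highland=3, West=4, East=3, South=4, Lowland=2, Coastal=2, North=3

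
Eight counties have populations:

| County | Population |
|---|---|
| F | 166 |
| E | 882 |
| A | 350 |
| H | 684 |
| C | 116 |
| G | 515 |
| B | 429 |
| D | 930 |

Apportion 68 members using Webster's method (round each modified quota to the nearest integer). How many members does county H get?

Standard divisor 4072/68 ≈ 59.882; standard quotas: F 2.772, E 14.729, A 5.845, H 11.422, C 1.937, G 8.600, B 7.164, D 15.530.
Rounding to the nearest integer gives 3, 15, 6, 11, 2, 9, 7, 16 = 69 seats, so the divisor must be adjusted.
With modified divisor 60.3: modified quotas F 2.753, E 14.627, A 5.804, H 11.343, C 1.924, G 8.541, B 7.114, D 15.423.
Rounding to the nearest integer: F 3, E 15, A 6, H 11, C 2, G 9, B 7, D 15 (total 68).
H receives 11.

11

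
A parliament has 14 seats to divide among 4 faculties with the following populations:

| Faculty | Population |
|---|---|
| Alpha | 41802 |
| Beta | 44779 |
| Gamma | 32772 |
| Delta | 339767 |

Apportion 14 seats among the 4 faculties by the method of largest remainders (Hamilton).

Standard divisor: 459120 ÷ 14 ≈ 32794.286.
Standard quotas: Alpha 1.2747, Beta 1.3655, Gamma 0.9993, Delta 10.3606.
Lower quotas: Alpha 1, Beta 1, Gamma 0, Delta 10 (sum 12, leaving 2 seats).
Remainders in descending order: Gamma 0.9993, Beta 0.3655, Delta 0.3606, Alpha 0.2747.
Largest remainders: Gamma, Beta receive the extra seats.

Alpha 1, Beta 2, Gamma 1, Delta 10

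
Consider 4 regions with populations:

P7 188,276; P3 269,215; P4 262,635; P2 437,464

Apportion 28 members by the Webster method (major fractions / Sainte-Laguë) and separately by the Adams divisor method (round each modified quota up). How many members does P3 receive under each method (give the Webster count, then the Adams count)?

6 and 7

Webster: P7 5, P3 6, P4 6, P2 11.
Adams: P7 5, P3 7, P4 6, P2 10.
P3 gets 6 under Webster and 7 under Adams.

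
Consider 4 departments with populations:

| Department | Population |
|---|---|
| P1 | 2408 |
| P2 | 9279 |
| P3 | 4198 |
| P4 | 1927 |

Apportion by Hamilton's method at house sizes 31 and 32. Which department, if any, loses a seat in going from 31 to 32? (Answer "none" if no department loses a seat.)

At 31 seats: P1 4, P2 16, P3 7, P4 4.
At 32 seats: P1 4, P2 17, P3 8, P4 3.
P4 drops from 4 to 3.

P4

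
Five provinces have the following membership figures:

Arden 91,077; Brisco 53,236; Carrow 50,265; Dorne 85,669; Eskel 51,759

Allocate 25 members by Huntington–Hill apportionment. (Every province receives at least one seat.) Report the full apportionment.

With divisor 13636: modified quotas Arden 6.679, Brisco 3.904, Carrow 3.686, Dorne 6.283, Eskel 3.796.
Geometric-mean thresholds: Arden √(6·7)=6.481, Brisco √(3·4)=3.464, Carrow √(3·4)=3.464, Dorne √(6·7)=6.481, Eskel √(3·4)=3.464.
Each quota rounded against its threshold gives Arden 7, Brisco 4, Carrow 4, Dorne 6, Eskel 4 (total 25).

Arden 7, Brisco 4, Carrow 4, Dorne 6, Eskel 4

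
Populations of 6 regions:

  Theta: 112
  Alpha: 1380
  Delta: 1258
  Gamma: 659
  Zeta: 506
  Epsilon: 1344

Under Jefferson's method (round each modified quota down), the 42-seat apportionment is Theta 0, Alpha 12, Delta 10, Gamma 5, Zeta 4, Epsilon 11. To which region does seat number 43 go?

Priority for the next seat is population ÷ (current seats + 1).
Priorities: Theta 112.000, Alpha 106.154, Delta 114.364, Gamma 109.833, Zeta 101.200, Epsilon 112.000.
Highest priority: Delta.

Delta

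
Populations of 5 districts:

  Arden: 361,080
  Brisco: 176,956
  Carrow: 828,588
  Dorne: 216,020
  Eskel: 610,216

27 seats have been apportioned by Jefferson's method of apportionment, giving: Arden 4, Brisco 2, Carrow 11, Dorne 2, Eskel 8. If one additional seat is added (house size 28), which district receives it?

Priority for the next seat is population ÷ (current seats + 1).
Priorities: Arden 72216.000, Brisco 58985.333, Carrow 69049.000, Dorne 72006.667, Eskel 67801.778.
Highest priority: Arden.

Arden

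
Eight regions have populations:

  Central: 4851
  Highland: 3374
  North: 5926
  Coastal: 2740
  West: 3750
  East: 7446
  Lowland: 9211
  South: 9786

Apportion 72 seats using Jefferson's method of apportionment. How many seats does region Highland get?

5

Standard divisor 47084/72 ≈ 653.944; standard quotas: Central 7.418, Highland 5.159, North 9.062, Coastal 4.190, West 5.734, East 11.386, Lowland 14.085, South 14.965.
Rounding down gives 7, 5, 9, 4, 5, 11, 14, 14 = 69 seats, so the divisor must be adjusted.
With modified divisor 617: modified quotas Central 7.862, Highland 5.468, North 9.605, Coastal 4.441, West 6.078, East 12.068, Lowland 14.929, South 15.861.
Rounding down: Central 7, Highland 5, North 9, Coastal 4, West 6, East 12, Lowland 14, South 15 (total 72).
Highland receives 5.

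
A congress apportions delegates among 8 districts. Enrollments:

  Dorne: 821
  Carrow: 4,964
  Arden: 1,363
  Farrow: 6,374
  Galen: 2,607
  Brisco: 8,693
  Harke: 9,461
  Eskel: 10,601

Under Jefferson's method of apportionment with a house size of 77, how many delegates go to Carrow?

Standard divisor 44884/77 ≈ 582.909; standard quotas: Dorne 1.408, Carrow 8.516, Arden 2.338, Farrow 10.935, Galen 4.472, Brisco 14.913, Harke 16.231, Eskel 18.186.
Rounding down gives 1, 8, 2, 10, 4, 14, 16, 18 = 73 seats, so the divisor must be adjusted.
With modified divisor 554: modified quotas Dorne 1.482, Carrow 8.960, Arden 2.460, Farrow 11.505, Galen 4.706, Brisco 15.691, Harke 17.078, Eskel 19.135.
Rounding down: Dorne 1, Carrow 8, Arden 2, Farrow 11, Galen 4, Brisco 15, Harke 17, Eskel 19 (total 77).
Carrow receives 8.

8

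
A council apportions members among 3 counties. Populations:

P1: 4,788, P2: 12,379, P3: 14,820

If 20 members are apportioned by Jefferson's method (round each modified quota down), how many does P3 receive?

Standard divisor 31987/20 ≈ 1599.35; standard quotas: P1 2.994, P2 7.740, P3 9.266.
Rounding down gives 2, 7, 9 = 18 seats, so the divisor must be adjusted.
With modified divisor 1500: modified quotas P1 3.192, P2 8.253, P3 9.880.
Rounding down: P1 3, P2 8, P3 9 (total 20).
P3 receives 9.

9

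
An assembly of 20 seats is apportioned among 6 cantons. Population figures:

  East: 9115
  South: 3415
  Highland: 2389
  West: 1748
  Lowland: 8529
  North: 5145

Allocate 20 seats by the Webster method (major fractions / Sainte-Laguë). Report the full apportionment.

East=6; South=2; Highland=2; West=1; Lowland=6; North=3

Standard divisor 30341/20 ≈ 1517.05; standard quotas: East 6.008, South 2.251, Highland 1.575, West 1.152, Lowland 5.622, North 3.391.
Rounding to the nearest integer gives East 6, South 2, Highland 2, West 1, Lowland 6, North 3 — total 20, matching the house size, so no adjustment is needed.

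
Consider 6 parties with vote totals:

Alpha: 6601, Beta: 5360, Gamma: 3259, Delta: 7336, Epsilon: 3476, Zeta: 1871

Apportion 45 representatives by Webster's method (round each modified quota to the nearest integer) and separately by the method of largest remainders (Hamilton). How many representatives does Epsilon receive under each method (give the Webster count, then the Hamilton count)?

Webster: Alpha 10, Beta 9, Gamma 5, Delta 12, Epsilon 6, Zeta 3.
Hamilton: Alpha 11, Beta 9, Gamma 5, Delta 12, Epsilon 5, Zeta 3.
Epsilon gets 6 under Webster and 5 under Hamilton.

6 and 5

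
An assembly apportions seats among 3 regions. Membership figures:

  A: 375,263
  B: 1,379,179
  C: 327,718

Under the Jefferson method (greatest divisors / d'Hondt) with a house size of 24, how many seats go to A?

4

Standard divisor 2082160/24 ≈ 86756.667; standard quotas: A 4.325, B 15.897, C 3.777.
Rounding down gives 4, 15, 3 = 22 seats, so the divisor must be adjusted.
With modified divisor 81500: modified quotas A 4.604, B 16.922, C 4.021.
Rounding down: A 4, B 16, C 4 (total 24).
A receives 4.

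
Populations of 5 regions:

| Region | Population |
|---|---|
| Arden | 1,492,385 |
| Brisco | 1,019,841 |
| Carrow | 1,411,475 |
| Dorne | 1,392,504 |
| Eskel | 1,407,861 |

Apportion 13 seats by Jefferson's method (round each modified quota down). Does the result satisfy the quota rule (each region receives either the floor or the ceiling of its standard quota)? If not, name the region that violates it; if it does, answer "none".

Standard quotas: Arden 2.885, Brisco 1.972, Carrow 2.729, Dorne 2.692, Eskel 2.722.
Jefferson allocation: Arden 3, Brisco 2, Carrow 3, Dorne 2, Eskel 3.
Every allocation lies between the lower and upper quota.

none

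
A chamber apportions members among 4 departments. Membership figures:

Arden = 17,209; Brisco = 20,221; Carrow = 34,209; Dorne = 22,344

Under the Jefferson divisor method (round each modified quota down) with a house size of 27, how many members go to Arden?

Standard divisor 93983/27 ≈ 3480.852; standard quotas: Arden 4.944, Brisco 5.809, Carrow 9.828, Dorne 6.419.
Rounding down gives 4, 5, 9, 6 = 24 seats, so the divisor must be adjusted.
With modified divisor 3300: modified quotas Arden 5.215, Brisco 6.128, Carrow 10.366, Dorne 6.771.
Rounding down: Arden 5, Brisco 6, Carrow 10, Dorne 6 (total 27).
Arden receives 5.

5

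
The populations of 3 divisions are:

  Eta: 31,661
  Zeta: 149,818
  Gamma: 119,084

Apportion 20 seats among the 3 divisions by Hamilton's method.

Total 300563; standard divisor 300563/20 ≈ 15028.15.
Standard quotas: Eta 2.1068, Zeta 9.9692, Gamma 7.9241.
Lower quotas: Eta 2, Zeta 9, Gamma 7 (sum 18, leaving 2 seats).
Remainders in descending order: Zeta 0.9692, Gamma 0.9241, Eta 0.1068.
Largest remainders: Zeta, Gamma receive the extra seats.

Eta: 2; Zeta: 10; Gamma: 8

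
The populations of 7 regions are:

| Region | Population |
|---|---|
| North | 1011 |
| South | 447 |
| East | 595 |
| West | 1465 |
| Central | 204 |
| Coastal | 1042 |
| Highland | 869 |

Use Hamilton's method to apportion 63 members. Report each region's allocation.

Total 5633; standard divisor 5633/63 ≈ 89.413.
Standard quotas: North 11.307, South 4.999, East 6.655, West 16.385, Central 2.282, Coastal 11.654, Highland 9.719.
Lower quotas: North 11, South 4, East 6, West 16, Central 2, Coastal 11, Highland 9 (sum 59, leaving 4 seats).
Remainders in descending order: South 0.999, Highland 0.719, East 0.655, Coastal 0.654, West 0.385, North 0.307, Central 0.282.
Largest remainders: South, Highland, East, Coastal receive the extra seats.

North 11, South 5, East 7, West 16, Central 2, Coastal 12, Highland 10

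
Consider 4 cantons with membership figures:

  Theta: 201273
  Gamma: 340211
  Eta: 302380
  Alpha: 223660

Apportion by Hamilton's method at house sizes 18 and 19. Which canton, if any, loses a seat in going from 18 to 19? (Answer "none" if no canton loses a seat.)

none

At 18 seats: Theta 3, Gamma 6, Eta 5, Alpha 4.
At 19 seats: Theta 4, Gamma 6, Eta 5, Alpha 4.
No canton's allocation decreased.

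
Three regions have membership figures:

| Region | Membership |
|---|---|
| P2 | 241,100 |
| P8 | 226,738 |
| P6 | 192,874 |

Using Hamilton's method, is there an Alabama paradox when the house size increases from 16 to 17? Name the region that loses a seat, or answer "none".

none

At 16 seats: P2 6, P8 5, P6 5.
At 17 seats: P2 6, P8 6, P6 5.
No region's allocation decreased.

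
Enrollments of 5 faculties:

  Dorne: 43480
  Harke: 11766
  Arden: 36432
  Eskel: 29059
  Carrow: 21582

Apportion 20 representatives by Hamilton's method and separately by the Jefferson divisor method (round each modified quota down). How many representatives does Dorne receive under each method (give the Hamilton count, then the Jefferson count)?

Hamilton: Dorne 6, Harke 2, Arden 5, Eskel 4, Carrow 3.
Jefferson: Dorne 7, Harke 1, Arden 5, Eskel 4, Carrow 3.
Dorne gets 6 under Hamilton and 7 under Jefferson.

6 and 7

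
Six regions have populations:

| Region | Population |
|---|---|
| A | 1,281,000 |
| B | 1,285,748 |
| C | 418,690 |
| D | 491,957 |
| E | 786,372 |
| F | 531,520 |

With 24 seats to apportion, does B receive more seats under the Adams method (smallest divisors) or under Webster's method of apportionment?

Webster

Adams: A 6, B 6, C 2, D 3, E 4, F 3.
Webster: A 6, B 7, C 2, D 2, E 4, F 3.
B gets 6 under Adams and 7 under Webster.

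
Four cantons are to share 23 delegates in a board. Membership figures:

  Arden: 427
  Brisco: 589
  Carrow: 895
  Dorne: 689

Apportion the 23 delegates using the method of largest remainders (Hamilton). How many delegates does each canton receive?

Standard divisor: 2600 ÷ 23 ≈ 113.043.
Standard quotas: Arden 3.777, Brisco 5.210, Carrow 7.917, Dorne 6.095.
Lower quotas: Arden 3, Brisco 5, Carrow 7, Dorne 6 (sum 21, leaving 2 seats).
Remainders in descending order: Carrow 0.917, Arden 0.777, Brisco 0.210, Dorne 0.095.
Largest remainders: Carrow, Arden receive the extra seats.

Arden=4, Brisco=5, Carrow=8, Dorne=6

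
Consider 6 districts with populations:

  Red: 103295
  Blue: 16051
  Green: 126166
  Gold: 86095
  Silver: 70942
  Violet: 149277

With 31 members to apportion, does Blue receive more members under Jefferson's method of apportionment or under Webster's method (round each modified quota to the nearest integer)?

Webster

Jefferson: Red 6, Blue 0, Green 7, Gold 5, Silver 4, Violet 9.
Webster: Red 6, Blue 1, Green 7, Gold 5, Silver 4, Violet 8.
Blue gets 0 under Jefferson and 1 under Webster.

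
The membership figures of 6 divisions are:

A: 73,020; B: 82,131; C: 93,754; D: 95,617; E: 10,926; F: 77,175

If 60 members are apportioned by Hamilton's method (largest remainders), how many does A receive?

10

The standard divisor is 432623/60 ≈ 7210.383.
Standard quotas: A 10.1271, B 11.3907, C 13.0026, D 13.2610, E 1.5153, F 10.7033.
Lower quotas: A 10, B 11, C 13, D 13, E 1, F 10 (sum 58, leaving 2 seats).
Remainders in descending order: F 0.7033, E 0.5153, B 0.3907, D 0.2610, A 0.1271, C 0.0026.
Largest remainders: F, E receive the extra seats.
A receives 10.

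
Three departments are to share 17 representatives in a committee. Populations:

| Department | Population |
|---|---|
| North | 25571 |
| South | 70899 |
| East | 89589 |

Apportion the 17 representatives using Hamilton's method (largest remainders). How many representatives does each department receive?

The standard divisor is 186059/17 ≈ 10944.647.
Standard quotas: North 2.3364, South 6.4780, East 8.1856.
Lower quotas: North 2, South 6, East 8 (sum 16, leaving 1 seat).
Remainders in descending order: South 0.4780, North 0.3364, East 0.1856.
The surplus seat goes to South.

North: 2, South: 7, East: 8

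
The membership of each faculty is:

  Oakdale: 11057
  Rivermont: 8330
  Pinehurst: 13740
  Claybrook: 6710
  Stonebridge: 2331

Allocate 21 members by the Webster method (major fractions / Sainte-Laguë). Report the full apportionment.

Standard divisor 42168/21 ≈ 2008; standard quotas: Oakdale 5.506, Rivermont 4.148, Pinehurst 6.843, Claybrook 3.342, Stonebridge 1.161.
Rounding to the nearest integer gives Oakdale 6, Rivermont 4, Pinehurst 7, Claybrook 3, Stonebridge 1 — total 21, matching the house size, so no adjustment is needed.

Oakdale 6; Rivermont 4; Pinehurst 7; Claybrook 3; Stonebridge 1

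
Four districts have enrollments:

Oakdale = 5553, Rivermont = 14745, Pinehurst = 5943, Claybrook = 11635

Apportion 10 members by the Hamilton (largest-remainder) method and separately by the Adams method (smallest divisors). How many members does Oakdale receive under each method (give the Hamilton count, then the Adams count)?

Hamilton: Oakdale 1, Rivermont 4, Pinehurst 2, Claybrook 3.
Adams: Oakdale 2, Rivermont 3, Pinehurst 2, Claybrook 3.
Oakdale gets 1 under Hamilton and 2 under Adams.

1 and 2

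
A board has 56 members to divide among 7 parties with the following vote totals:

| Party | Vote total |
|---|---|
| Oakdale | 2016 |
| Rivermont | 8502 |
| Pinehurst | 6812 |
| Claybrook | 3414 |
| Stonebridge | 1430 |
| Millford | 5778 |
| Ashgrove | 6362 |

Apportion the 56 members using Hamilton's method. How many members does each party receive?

Total 34314; standard divisor 34314/56 ≈ 612.75.
Standard quotas: Oakdale 3.2901, Rivermont 13.8752, Pinehurst 11.1171, Claybrook 5.5716, Stonebridge 2.3337, Millford 9.4296, Ashgrove 10.3827.
Lower quotas: Oakdale 3, Rivermont 13, Pinehurst 11, Claybrook 5, Stonebridge 2, Millford 9, Ashgrove 10 (sum 53, leaving 3 seats).
Remainders in descending order: Rivermont 0.8752, Claybrook 0.5716, Millford 0.4296, Ashgrove 0.3827, Stonebridge 0.3337, Oakdale 0.2901, Pinehurst 0.1171.
Largest remainders: Rivermont, Claybrook, Millford receive the extra seats.

Oakdale 3, Rivermont 14, Pinehurst 11, Claybrook 6, Stonebridge 2, Millford 10, Ashgrove 10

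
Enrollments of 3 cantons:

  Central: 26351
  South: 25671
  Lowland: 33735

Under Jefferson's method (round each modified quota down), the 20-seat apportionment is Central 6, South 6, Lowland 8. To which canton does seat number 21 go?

Central

Priority for the next seat is population ÷ (current seats + 1).
Priorities: Central 3764.429, South 3667.286, Lowland 3748.333.
Highest priority: Central.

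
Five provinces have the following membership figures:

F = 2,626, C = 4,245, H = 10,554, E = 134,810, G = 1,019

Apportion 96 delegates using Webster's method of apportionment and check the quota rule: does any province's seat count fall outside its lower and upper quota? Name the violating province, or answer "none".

Standard quotas: F 1.645, C 2.659, H 6.611, E 84.446, G 0.638.
Webster allocation: F 2, C 3, H 7, E 83, G 1.
E has quota 84.446 (lower 84, upper 85) but receives 83 — outside the quota interval.

E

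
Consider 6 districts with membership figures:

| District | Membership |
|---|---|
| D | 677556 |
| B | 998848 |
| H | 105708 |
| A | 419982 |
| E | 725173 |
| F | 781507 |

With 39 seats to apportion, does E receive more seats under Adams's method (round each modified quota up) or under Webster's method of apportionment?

Webster

Adams: D 7, B 10, H 2, A 5, E 7, F 8.
Webster: D 7, B 11, H 1, A 4, E 8, F 8.
E gets 7 under Adams and 8 under Webster.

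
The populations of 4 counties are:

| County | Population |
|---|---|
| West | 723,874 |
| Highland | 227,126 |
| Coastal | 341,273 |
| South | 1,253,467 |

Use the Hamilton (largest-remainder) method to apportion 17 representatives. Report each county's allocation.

Total 2545740; standard divisor 2545740/17 ≈ 149749.412.
Standard quotas: West 4.8339, Highland 1.5167, Coastal 2.2790, South 8.3704.
Lower quotas: West 4, Highland 1, Coastal 2, South 8 (sum 15, leaving 2 seats).
Remainders in descending order: West 0.8339, Highland 0.5167, South 0.3704, Coastal 0.2790.
Largest remainders: West, Highland receive the extra seats.

West=5; Highland=2; Coastal=2; South=8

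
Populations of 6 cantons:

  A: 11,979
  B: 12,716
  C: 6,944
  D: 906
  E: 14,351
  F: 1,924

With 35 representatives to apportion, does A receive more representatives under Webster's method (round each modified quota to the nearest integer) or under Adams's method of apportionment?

Webster: A 9, B 9, C 5, D 1, E 10, F 1.
Adams: A 8, B 9, C 5, D 1, E 10, F 2.
A gets 9 under Webster and 8 under Adams.

Webster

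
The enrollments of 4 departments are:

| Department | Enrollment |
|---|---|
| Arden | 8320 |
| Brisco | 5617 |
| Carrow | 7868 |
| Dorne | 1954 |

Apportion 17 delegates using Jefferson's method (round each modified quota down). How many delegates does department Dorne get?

Standard divisor 23759/17 ≈ 1397.588; standard quotas: Arden 5.953, Brisco 4.019, Carrow 5.630, Dorne 1.398.
Rounding down gives 5, 4, 5, 1 = 15 seats, so the divisor must be adjusted.
With modified divisor 1200: modified quotas Arden 6.933, Brisco 4.681, Carrow 6.557, Dorne 1.628.
Rounding down: Arden 6, Brisco 4, Carrow 6, Dorne 1 (total 17).
Dorne receives 1.

1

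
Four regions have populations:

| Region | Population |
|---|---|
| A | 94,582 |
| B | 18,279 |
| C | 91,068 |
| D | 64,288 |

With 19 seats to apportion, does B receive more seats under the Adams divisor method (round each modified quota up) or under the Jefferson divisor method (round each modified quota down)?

Adams: A 6, B 2, C 6, D 5.
Jefferson: A 7, B 1, C 7, D 4.
B gets 2 under Adams and 1 under Jefferson.

Adams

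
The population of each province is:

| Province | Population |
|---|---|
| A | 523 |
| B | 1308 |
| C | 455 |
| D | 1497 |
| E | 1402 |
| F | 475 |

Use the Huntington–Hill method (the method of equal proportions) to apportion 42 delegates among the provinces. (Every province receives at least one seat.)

A=4, B=10, C=3, D=11, E=10, F=4

With divisor 135: modified quotas A 3.874, B 9.689, C 3.370, D 11.089, E 10.385, F 3.519.
Geometric-mean thresholds: A √(3·4)=3.464, B √(9·10)=9.487, C √(3·4)=3.464, D √(11·12)=11.489, E √(10·11)=10.488, F √(3·4)=3.464.
Each quota rounded against its threshold gives A 4, B 10, C 3, D 11, E 10, F 4 (total 42).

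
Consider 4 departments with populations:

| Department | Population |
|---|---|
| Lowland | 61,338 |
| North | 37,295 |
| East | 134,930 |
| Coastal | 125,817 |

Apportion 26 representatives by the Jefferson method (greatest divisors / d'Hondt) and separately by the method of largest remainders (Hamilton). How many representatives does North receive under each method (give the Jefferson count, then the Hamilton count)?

Jefferson: Lowland 4, North 2, East 10, Coastal 10.
Hamilton: Lowland 4, North 3, East 10, Coastal 9.
North gets 2 under Jefferson and 3 under Hamilton.

2 and 3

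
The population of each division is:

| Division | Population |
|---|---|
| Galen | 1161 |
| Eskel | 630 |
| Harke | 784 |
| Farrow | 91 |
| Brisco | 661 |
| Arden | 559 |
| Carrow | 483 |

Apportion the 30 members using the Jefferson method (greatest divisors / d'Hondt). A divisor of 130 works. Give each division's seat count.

Galen: 8, Eskel: 4, Harke: 6, Farrow: 0, Brisco: 5, Arden: 4, Carrow: 3

With modified divisor 130: modified quotas Galen 8.931, Eskel 4.846, Harke 6.031, Farrow 0.700, Brisco 5.085, Arden 4.300, Carrow 3.715.
Rounding down: Galen 8, Eskel 4, Harke 6, Farrow 0, Brisco 5, Arden 4, Carrow 3 (total 30).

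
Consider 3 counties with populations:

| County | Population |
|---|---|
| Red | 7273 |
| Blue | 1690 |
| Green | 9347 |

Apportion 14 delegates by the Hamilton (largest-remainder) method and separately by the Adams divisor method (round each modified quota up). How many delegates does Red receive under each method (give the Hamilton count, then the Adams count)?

Hamilton: Red 6, Blue 1, Green 7.
Adams: Red 5, Blue 2, Green 7.
Red gets 6 under Hamilton and 5 under Adams.

6 and 5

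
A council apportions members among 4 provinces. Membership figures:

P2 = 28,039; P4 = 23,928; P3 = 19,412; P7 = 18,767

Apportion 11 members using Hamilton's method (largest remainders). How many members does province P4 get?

The standard divisor is 90146/11 ≈ 8195.091.
Standard quotas: P2 3.4214, P4 2.9198, P3 2.3687, P7 2.2900.
Lower quotas: P2 3, P4 2, P3 2, P7 2 (sum 9, leaving 2 seats).
Remainders in descending order: P4 0.9198, P2 0.4214, P3 0.3687, P7 0.2900.
The surplus seats go to P4, P2.
P4 receives 3.

3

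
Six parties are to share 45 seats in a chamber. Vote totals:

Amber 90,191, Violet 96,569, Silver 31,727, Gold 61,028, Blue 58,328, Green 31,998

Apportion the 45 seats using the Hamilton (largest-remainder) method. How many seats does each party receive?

Standard divisor: 369841 ÷ 45 ≈ 8218.689.
Standard quotas: Amber 10.9739, Violet 11.7499, Silver 3.8603, Gold 7.4255, Blue 7.0970, Green 3.8933.
Lower quotas: Amber 10, Violet 11, Silver 3, Gold 7, Blue 7, Green 3 (sum 41, leaving 4 seats).
Remainders in descending order: Amber 0.9739, Green 0.8933, Silver 0.8603, Violet 0.7499, Gold 0.4255, Blue 0.0970.
Largest remainders: Amber, Green, Silver, Violet receive the extra seats.

Amber: 11, Violet: 12, Silver: 4, Gold: 7, Blue: 7, Green: 4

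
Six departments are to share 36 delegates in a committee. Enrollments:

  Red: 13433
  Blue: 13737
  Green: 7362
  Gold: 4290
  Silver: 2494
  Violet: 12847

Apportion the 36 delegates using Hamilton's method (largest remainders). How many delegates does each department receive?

Red 9, Blue 9, Green 5, Gold 3, Silver 2, Violet 8

Total 54163; standard divisor 54163/36 ≈ 1504.528.
Standard quotas: Red 8.9284, Blue 9.1304, Green 4.8932, Gold 2.8514, Silver 1.6577, Violet 8.5389.
Lower quotas: Red 8, Blue 9, Green 4, Gold 2, Silver 1, Violet 8 (sum 32, leaving 4 seats).
Remainders in descending order: Red 0.9284, Green 0.8932, Gold 0.8514, Silver 0.6577, Violet 0.5389, Blue 0.1304.
The surplus seats go to Red, Green, Gold, Silver.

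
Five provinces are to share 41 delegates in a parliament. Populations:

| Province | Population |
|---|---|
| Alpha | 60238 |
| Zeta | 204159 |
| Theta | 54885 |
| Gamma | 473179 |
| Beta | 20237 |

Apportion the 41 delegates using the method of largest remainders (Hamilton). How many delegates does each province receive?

Alpha 3, Zeta 10, Theta 3, Gamma 24, Beta 1

Total 812698; standard divisor 812698/41 ≈ 19821.902.
Standard quotas: Alpha 3.0390, Zeta 10.2997, Theta 2.7689, Gamma 23.8715, Beta 1.0209.
Lower quotas: Alpha 3, Zeta 10, Theta 2, Gamma 23, Beta 1 (sum 39, leaving 2 seats).
Remainders in descending order: Gamma 0.8715, Theta 0.7689, Zeta 0.2997, Alpha 0.0390, Beta 0.0209.
The surplus seats go to Gamma, Theta.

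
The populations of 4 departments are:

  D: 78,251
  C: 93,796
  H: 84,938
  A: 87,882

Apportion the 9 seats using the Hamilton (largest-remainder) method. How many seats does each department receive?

Standard divisor: 344867 ÷ 9 ≈ 38318.556.
Standard quotas: D 2.0421, C 2.4478, H 2.2166, A 2.2935.
Lower quotas: D 2, C 2, H 2, A 2 (sum 8, leaving 1 seat).
Remainders in descending order: C 0.4478, A 0.2935, H 0.2166, D 0.0421.
The surplus seat goes to C.

D=2; C=3; H=2; A=2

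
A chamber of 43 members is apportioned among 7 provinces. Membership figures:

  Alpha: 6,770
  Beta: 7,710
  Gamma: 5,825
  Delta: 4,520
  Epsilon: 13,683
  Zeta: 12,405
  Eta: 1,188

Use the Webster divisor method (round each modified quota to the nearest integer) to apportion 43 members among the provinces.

Alpha 6, Beta 6, Gamma 5, Delta 4, Epsilon 11, Zeta 10, Eta 1

Standard divisor 52101/43 ≈ 1211.651; standard quotas: Alpha 5.587, Beta 6.363, Gamma 4.807, Delta 3.730, Epsilon 11.293, Zeta 10.238, Eta 0.980.
Rounding to the nearest integer gives Alpha 6, Beta 6, Gamma 5, Delta 4, Epsilon 11, Zeta 10, Eta 1 — total 43, matching the house size, so no adjustment is needed.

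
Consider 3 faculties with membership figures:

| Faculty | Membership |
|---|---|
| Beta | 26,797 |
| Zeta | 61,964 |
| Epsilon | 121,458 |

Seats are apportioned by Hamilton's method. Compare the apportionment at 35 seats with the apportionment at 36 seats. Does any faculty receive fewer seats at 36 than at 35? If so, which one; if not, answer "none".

At 35 seats: Beta 5, Zeta 10, Epsilon 20.
At 36 seats: Beta 4, Zeta 11, Epsilon 21.
Beta drops from 5 to 4.

Beta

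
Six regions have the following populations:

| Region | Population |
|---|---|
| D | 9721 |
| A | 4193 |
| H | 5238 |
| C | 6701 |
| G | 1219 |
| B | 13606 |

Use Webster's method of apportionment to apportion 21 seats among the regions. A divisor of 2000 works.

With modified divisor 2000: modified quotas D 4.861, A 2.096, H 2.619, C 3.350, G 0.610, B 6.803.
Rounding to the nearest integer: D 5, A 2, H 3, C 3, G 1, B 7 (total 21).

D 5, A 2, H 3, C 3, G 1, B 7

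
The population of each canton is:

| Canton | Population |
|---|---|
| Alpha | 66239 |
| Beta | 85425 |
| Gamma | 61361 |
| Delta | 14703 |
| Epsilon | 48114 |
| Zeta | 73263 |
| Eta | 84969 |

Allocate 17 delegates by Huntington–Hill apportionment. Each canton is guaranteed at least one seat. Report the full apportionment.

Alpha 3, Beta 3, Gamma 2, Delta 1, Epsilon 2, Zeta 3, Eta 3

With divisor 26046: modified quotas Alpha 2.543, Beta 3.280, Gamma 2.356, Delta 0.565, Epsilon 1.847, Zeta 2.813, Eta 3.262.
Geometric-mean thresholds: Alpha √(2·3)=2.449, Beta √(3·4)=3.464, Gamma √(2·3)=2.449, Delta (min 1), Epsilon √(1·2)=1.414, Zeta √(2·3)=2.449, Eta √(3·4)=3.464.
Each quota rounded against its threshold gives Alpha 3, Beta 3, Gamma 2, Delta 1, Epsilon 2, Zeta 3, Eta 3 (total 17).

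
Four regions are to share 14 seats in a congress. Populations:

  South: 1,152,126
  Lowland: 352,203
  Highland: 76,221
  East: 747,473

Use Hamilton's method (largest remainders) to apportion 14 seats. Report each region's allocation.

Standard divisor: 2328023 ÷ 14 ≈ 166287.357.
Standard quotas: South 6.9285, Lowland 2.1180, Highland 0.4584, East 4.4951.
Lower quotas: South 6, Lowland 2, Highland 0, East 4 (sum 12, leaving 2 seats).
Remainders in descending order: South 0.9285, East 0.4951, Highland 0.4584, Lowland 0.1180.
Largest remainders: South, East receive the extra seats.

South=7; Lowland=2; Highland=0; East=5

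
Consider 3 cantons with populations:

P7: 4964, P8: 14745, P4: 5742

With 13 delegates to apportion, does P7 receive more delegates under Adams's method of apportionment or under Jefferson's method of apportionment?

Adams: P7 3, P8 7, P4 3.
Jefferson: P7 2, P8 8, P4 3.
P7 gets 3 under Adams and 2 under Jefferson.

Adams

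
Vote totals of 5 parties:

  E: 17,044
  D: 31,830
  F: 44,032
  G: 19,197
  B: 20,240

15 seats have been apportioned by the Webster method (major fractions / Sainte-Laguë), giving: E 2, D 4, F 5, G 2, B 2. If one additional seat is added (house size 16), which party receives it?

B

Priority for the next seat is population ÷ (current seats + 0.5).
Priorities: E 6817.600, D 7073.333, F 8005.818, G 7678.800, B 8096.000.
Highest priority: B.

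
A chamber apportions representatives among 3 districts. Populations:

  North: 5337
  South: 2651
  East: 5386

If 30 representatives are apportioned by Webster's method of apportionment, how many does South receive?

6

Standard divisor 13374/30 ≈ 445.8; standard quotas: North 11.972, South 5.947, East 12.082.
Rounding to the nearest integer gives North 12, South 6, East 12 — total 30, matching the house size, so no adjustment is needed.
South receives 6.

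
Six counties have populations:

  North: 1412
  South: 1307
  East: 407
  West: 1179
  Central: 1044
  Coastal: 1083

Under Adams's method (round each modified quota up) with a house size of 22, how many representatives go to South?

4

Standard divisor 6432/22 ≈ 292.364; standard quotas: North 4.830, South 4.470, East 1.392, West 4.033, Central 3.571, Coastal 3.704.
Rounding up gives 5, 5, 2, 5, 4, 4 = 25 seats, so the divisor must be adjusted.
With modified divisor 350.5: modified quotas North 4.029, South 3.729, East 1.161, West 3.364, Central 2.979, Coastal 3.090.
Rounding up: North 5, South 4, East 2, West 4, Central 3, Coastal 4 (total 22).
South receives 4.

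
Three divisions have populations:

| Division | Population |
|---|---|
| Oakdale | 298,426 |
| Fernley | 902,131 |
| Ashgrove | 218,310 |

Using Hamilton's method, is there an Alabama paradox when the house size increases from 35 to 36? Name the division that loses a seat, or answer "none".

At 35 seats: Oakdale 7, Fernley 22, Ashgrove 6.
At 36 seats: Oakdale 8, Fernley 23, Ashgrove 5.
Ashgrove drops from 6 to 5.

Ashgrove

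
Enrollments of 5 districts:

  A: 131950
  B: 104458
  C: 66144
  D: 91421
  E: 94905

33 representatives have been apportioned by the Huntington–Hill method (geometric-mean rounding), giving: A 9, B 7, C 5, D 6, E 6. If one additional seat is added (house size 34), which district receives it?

Priority for the next seat is population ÷ (√(s·(s+1))).
Priorities: A 13908.751, B 13958.787, C 12076.187, D 14106.567, E 14644.159.
Highest priority: E.

E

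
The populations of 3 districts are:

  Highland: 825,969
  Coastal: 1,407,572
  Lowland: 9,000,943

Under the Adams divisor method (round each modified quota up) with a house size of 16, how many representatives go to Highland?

2

Standard divisor 11234484/16 ≈ 702155.25; standard quotas: Highland 1.176, Coastal 2.005, Lowland 12.819.
Rounding up gives 2, 3, 13 = 18 seats, so the divisor must be adjusted.
With modified divisor 784200: modified quotas Highland 1.053, Coastal 1.795, Lowland 11.478.
Rounding up: Highland 2, Coastal 2, Lowland 12 (total 16).
Highland receives 2.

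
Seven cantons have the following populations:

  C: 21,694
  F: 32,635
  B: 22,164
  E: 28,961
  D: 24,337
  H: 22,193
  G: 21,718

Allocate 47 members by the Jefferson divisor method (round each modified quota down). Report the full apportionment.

Standard divisor 173702/47 ≈ 3695.787; standard quotas: C 5.870, F 8.830, B 5.997, E 7.836, D 6.585, H 6.005, G 5.876.
Rounding down gives 5, 8, 5, 7, 6, 6, 5 = 42 seats, so the divisor must be adjusted.
With modified divisor 3500: modified quotas C 6.198, F 9.324, B 6.333, E 8.275, D 6.953, H 6.341, G 6.205.
Rounding down: C 6, F 9, B 6, E 8, D 6, H 6, G 6 (total 47).

C 6, F 9, B 6, E 8, D 6, H 6, G 6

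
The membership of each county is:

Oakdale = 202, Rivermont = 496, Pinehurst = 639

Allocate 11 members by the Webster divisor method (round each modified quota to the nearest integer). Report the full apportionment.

Oakdale: 2, Rivermont: 4, Pinehurst: 5

Standard divisor 1337/11 ≈ 121.545; standard quotas: Oakdale 1.662, Rivermont 4.081, Pinehurst 5.257.
Rounding to the nearest integer gives Oakdale 2, Rivermont 4, Pinehurst 5 — total 11, matching the house size, so no adjustment is needed.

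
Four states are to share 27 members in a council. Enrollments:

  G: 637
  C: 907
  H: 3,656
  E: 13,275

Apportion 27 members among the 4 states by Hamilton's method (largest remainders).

G 1, C 1, H 5, E 20

Total 18475; standard divisor 18475/27 ≈ 684.259.
Standard quotas: G 0.9309, C 1.3255, H 5.3430, E 19.4005.
Lower quotas: G 0, C 1, H 5, E 19 (sum 25, leaving 2 seats).
Remainders in descending order: G 0.9309, E 0.4005, H 0.3430, C 0.3255.
The surplus seats go to G, E.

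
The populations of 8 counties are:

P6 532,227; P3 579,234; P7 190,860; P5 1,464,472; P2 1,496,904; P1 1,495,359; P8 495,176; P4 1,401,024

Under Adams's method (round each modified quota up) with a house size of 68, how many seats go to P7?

Standard divisor 7655256/68 ≈ 112577.294; standard quotas: P6 4.728, P3 5.145, P7 1.695, P5 13.009, P2 13.297, P1 13.283, P8 4.399, P4 12.445.
Rounding up gives 5, 6, 2, 14, 14, 14, 5, 13 = 73 seats, so the divisor must be adjusted.
With modified divisor 119400: modified quotas P6 4.458, P3 4.851, P7 1.598, P5 12.265, P2 12.537, P1 12.524, P8 4.147, P4 11.734.
Rounding up: P6 5, P3 5, P7 2, P5 13, P2 13, P1 13, P8 5, P4 12 (total 68).
P7 receives 2.

2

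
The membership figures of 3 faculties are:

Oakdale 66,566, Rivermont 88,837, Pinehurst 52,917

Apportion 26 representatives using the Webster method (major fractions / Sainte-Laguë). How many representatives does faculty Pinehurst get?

7

Standard divisor 208320/26 ≈ 8012.308; standard quotas: Oakdale 8.308, Rivermont 11.088, Pinehurst 6.604.
Rounding to the nearest integer gives Oakdale 8, Rivermont 11, Pinehurst 7 — total 26, matching the house size, so no adjustment is needed.
Pinehurst receives 7.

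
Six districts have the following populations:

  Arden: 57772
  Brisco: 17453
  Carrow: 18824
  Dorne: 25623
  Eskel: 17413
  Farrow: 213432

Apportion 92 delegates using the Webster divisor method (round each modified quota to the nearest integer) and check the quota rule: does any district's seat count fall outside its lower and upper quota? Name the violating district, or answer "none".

Standard quotas: Arden 15.163, Brisco 4.581, Carrow 4.941, Dorne 6.725, Eskel 4.570, Farrow 56.019.
Webster allocation: Arden 15, Brisco 5, Carrow 5, Dorne 7, Eskel 5, Farrow 55.
Farrow has quota 56.019 (lower 56, upper 57) but receives 55 — outside the quota interval.

Farrow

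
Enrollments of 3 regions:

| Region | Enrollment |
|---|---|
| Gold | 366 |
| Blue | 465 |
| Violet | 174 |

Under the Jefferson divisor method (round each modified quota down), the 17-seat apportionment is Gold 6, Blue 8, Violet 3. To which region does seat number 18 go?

Gold

Priority for the next seat is population ÷ (current seats + 1).
Priorities: Gold 52.286, Blue 51.667, Violet 43.500.
Highest priority: Gold.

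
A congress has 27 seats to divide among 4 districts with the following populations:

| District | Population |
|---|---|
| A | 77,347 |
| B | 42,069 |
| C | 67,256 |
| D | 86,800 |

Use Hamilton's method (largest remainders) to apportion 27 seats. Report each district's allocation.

Total 273472; standard divisor 273472/27 ≈ 10128.593.
Standard quotas: A 7.6365, B 4.1535, C 6.6402, D 8.5698.
Lower quotas: A 7, B 4, C 6, D 8 (sum 25, leaving 2 seats).
Remainders in descending order: C 0.6402, A 0.6365, D 0.5698, B 0.1535.
Largest remainders: C, A receive the extra seats.

A=8, B=4, C=7, D=8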